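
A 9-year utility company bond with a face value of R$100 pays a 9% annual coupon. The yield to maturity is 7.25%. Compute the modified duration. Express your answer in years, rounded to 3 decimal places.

Periodic yield y = 0.0725. First find Macaulay duration:
  t   CF        PV=CF/(1+0.0725)^t    t·PV
  1         9.00         8.3916         8.3916
  2         9.00         7.8243        15.6487
  3         9.00         7.2954        21.8863
  4         9.00         6.8023        27.2090
  5         9.00         6.3424        31.7122
  6         9.00         5.9137        35.4822
  7         9.00         5.5139        38.5975
  8         9.00         5.1412        41.1296
  9       109.00        58.0565       522.5084
  Σ                    111.2814       742.5655
P = 111.2814; Macaulay duration = 742.5655 / 111.2814 = 6.67286 years.
Modified duration = D_Mac / (1 + y) = 6.67286 / 1.0725 = 6.22178 years.

6.222 years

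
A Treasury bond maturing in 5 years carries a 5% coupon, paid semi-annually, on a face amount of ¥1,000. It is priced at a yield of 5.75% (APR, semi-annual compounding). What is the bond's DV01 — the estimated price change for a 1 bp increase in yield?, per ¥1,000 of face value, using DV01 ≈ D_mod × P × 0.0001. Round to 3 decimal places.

Periodic yield y = 0.02875.
  t   CF        PV=CF/(1+0.02875)^t    t·PV
  1        25.00        24.3013        24.3013
  2        25.00        23.6222        47.2444
  3        25.00        22.9620        68.8861
  4        25.00        22.3203        89.2813
  5        25.00        21.6966       108.4828
  6        25.00        21.0902       126.5413
  7        25.00        20.5008       143.5057
  8        25.00        19.9279       159.4231
  9        25.00        19.3710       174.3387
  10    1,025.00       772.0144     7,720.1437
  Σ                    967.8067     8,662.1484
P = 967.8067; D_Mac = 8.95029 half-year periods = 4.47514 yrs; D_mod = 4.35008 yrs.
DV01 ≈ 4.35008 × 967.8067 × 0.0001 = 0.421004.

¥0.421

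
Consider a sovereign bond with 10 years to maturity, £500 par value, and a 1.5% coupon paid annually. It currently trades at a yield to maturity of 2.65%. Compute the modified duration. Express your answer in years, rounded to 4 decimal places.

Periodic yield y = 0.0265. First find Macaulay duration:
  t   CF        PV=CF/(1+0.0265)^t    t·PV
  1         7.50         7.3064         7.3064
  2         7.50         7.1178        14.2355
  3         7.50         6.9340        20.8020
  4         7.50         6.7550        27.0200
  5         7.50         6.5806        32.9031
  6         7.50         6.4107        38.4644
  7         7.50         6.2452        43.7166
  8         7.50         6.0840        48.6720
  9         7.50         5.9269        53.3425
  10      507.50       390.7028     3,907.0279
  Σ                    450.0635     4,193.4904
P = 450.0635; Macaulay duration = 4,193.4904 / 450.0635 = 9.31755 years.
Modified duration = D_Mac / (1 + y) = 9.31755 / 1.0265 = 9.07701 years.

9.0770 years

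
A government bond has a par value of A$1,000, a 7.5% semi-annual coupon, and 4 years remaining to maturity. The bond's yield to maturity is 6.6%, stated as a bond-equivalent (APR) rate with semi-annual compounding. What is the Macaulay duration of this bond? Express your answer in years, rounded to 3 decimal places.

Periodic yield y = 0.033. Discount each cash flow and weight by its period:
  t   CF        PV=CF/(1+0.033)^t    t·PV
  1        37.50        36.3020        36.3020
  2        37.50        35.1423        70.2847
  3        37.50        34.0197       102.0591
  4        37.50        32.9329       131.7316
  5        37.50        31.8808       159.4042
  6        37.50        30.8624       185.1742
  7        37.50        29.8765       209.1352
  8     1,037.50       800.1760     6,401.4082
  Σ                  1,031.1926     7,295.4991
Price P = Σ PV = 1,031.1926.
Macaulay duration = Σ(t·PV) / P = 7,295.4991 / 1,031.1926 = 7.07482 half-year periods.
In years: 7.07482 / 2 = 3.53741 years.

3.537 years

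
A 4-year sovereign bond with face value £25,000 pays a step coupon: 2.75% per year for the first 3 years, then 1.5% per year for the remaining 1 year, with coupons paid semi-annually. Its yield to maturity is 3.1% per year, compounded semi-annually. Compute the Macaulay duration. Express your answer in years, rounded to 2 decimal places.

Periodic yield y = 0.0155. Discount each cash flow and weight by its period:
  t   CF        PV=CF/(1+0.0155)^t    t·PV
  1       343.75       338.5032       338.5032
  2       343.75       333.3365       666.6730
  3       343.75       328.2486       984.7459
  4       343.75       323.2384     1,292.9537
  5       343.75       318.3047     1,591.5236
  6       343.75       313.4463     1,880.6778
  7       187.50       168.3611     1,178.5278
  8    25,187.50    22,271.3038   178,170.4302
  Σ                 24,394.7426   186,104.0351
Price P = Σ PV = 24,394.7426.
Macaulay duration = Σ(t·PV) / P = 186,104.0351 / 24,394.7426 = 7.62886 half-year periods.
In years: 7.62886 / 2 = 3.81443 years.

3.81 years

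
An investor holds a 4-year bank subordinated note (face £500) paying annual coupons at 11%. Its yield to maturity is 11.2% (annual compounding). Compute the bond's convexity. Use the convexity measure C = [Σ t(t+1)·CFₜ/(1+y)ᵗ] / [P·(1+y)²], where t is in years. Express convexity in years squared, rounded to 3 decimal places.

13.191

With y = 0.112:
  t   CF        PV=CF/(1+0.112)^t    t·PV        t(t+1)·PV
  1        55.00        49.4604        49.4604          98.9209
  2        55.00        44.4788        88.9576         266.8728
  3        55.00        39.9989       119.9968         479.9871
  4       555.00       362.9726     1,451.8904       7,259.4519
  Σ                    496.9108     1,710.3052       8,105.2327
P = 496.9108.
Convexity = Σ t(t+1)·PV / [P·(1+y)²] = 8,105.2327 / (496.9108 × 1.236544) = 13.19099.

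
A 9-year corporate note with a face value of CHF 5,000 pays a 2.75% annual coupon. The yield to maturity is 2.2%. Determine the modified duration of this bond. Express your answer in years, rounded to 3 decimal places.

Periodic yield y = 0.022. First find Macaulay duration:
  t   CF        PV=CF/(1+0.022)^t    t·PV
  1       137.50       134.5401       134.5401
  2       137.50       131.6440       263.2879
  3       137.50       128.8101       386.4304
  4       137.50       126.0373       504.1492
  5       137.50       123.3242       616.6209
  6       137.50       120.6694       724.0167
  7       137.50       118.0719       826.5031
  8       137.50       115.5302       924.2416
  9     5,137.50     4,223.7069    38,013.3621
  Σ                  5,222.3341    42,393.1519
P = 5,222.3341; Macaulay duration = 42,393.1519 / 5,222.3341 = 8.11766 years.
Modified duration = D_Mac / (1 + y) = 8.11766 / 1.022 = 7.94292 years.

7.943 years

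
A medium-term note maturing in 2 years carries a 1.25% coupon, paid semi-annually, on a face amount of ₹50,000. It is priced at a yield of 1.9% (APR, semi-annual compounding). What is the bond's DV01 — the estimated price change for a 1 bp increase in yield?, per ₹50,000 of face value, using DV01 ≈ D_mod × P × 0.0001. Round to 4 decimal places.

Periodic yield y = 0.0095.
  t   CF        PV=CF/(1+0.0095)^t    t·PV
  1       312.50       309.5592       309.5592
  2       312.50       306.6461       613.2921
  3       312.50       303.7603       911.2810
  4    50,312.50    48,445.1834   193,780.7337
  Σ                 49,365.1490   195,614.8660
P = 49,365.1490; D_Mac = 3.96261 half-year periods = 1.98131 yrs; D_mod = 1.96266 yrs.
DV01 ≈ 1.96266 × 49,365.1490 × 0.0001 = 9.688701.

₹9.6887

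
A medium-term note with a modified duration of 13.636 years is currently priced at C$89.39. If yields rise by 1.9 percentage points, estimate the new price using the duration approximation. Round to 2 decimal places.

Duration approximation: ΔP/P ≈ -D_mod · Δy = -13.636 × (+0.019) = -0.259084.
New price ≈ 89.39 × (1 - 0.259084) = 66.23048124.

C$66.23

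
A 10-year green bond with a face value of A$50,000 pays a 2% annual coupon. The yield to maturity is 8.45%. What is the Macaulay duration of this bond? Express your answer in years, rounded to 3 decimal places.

Periodic yield y = 0.0845. Discount each cash flow and weight by its year:
  t   CF        PV=CF/(1+0.0845)^t    t·PV
  1     1,000.00       922.0839       922.0839
  2     1,000.00       850.2387     1,700.4775
  3     1,000.00       783.9915     2,351.9744
  4     1,000.00       722.9059     2,891.6236
  5     1,000.00       666.5799     3,332.8995
  6     1,000.00       614.6426     3,687.8556
  7     1,000.00       566.7521     3,967.2644
  8     1,000.00       522.5930     4,180.7436
  9     1,000.00       481.8746     4,336.8710
  10   51,000.00    22,660.7674   226,607.6738
  Σ                 28,792.4295   253,979.4673
Price P = Σ PV = 28,792.4295.
Macaulay duration = Σ(t·PV) / P = 253,979.4673 / 28,792.4295 = 8.82105 years.

8.821 years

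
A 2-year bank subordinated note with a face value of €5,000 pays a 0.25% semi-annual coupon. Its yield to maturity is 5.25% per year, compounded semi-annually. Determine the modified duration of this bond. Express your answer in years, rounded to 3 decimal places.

Periodic yield y = 0.02625. First find Macaulay duration:
  t   CF        PV=CF/(1+0.02625)^t    t·PV
  1         6.25         6.0901         6.0901
  2         6.25         5.9344        11.8687
  3         6.25         5.7826        17.3477
  4     5,006.25     4,513.3587    18,053.4349
  Σ                  4,531.1658    18,088.7414
P = 4,531.1658; Macaulay duration = 18,088.7414 / 4,531.1658 = 3.99207 half-year periods = 1.99604 years.
Modified duration = D_Mac / (1 + y) = 1.99604 / 1.02625 = 1.94498 years.

1.945 years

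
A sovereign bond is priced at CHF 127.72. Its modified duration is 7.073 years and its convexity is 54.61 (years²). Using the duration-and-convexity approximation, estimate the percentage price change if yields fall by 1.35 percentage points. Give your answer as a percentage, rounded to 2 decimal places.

Duration effect: -D_mod·Δy = -7.073 × (-0.0135) = +0.0954855
Convexity effect: ½·C·(Δy)² = 0.5 × 54.61 × (-0.0135)² = +0.00497633625
ΔP/P ≈ +0.0954855 + 0.00497633625 = +0.10046183625
= +10.046183625%.

+10.05%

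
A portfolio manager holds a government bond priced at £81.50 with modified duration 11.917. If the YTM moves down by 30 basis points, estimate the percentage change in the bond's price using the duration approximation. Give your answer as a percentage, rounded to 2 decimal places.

Duration approximation: ΔP/P ≈ -D_mod · Δy = -11.917 × (-0.003) = +0.035751.
As a percentage: +3.5751%.

+3.58%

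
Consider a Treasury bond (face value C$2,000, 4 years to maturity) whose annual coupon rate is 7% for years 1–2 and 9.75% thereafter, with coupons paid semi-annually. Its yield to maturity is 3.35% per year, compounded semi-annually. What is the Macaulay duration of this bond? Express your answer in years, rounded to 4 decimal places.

Periodic yield y = 0.01675. Discount each cash flow and weight by its period:
  t   CF        PV=CF/(1+0.01675)^t    t·PV
  1        70.00        68.8468        68.8468
  2        70.00        67.7126       135.4253
  3        70.00        66.5971       199.7914
  4        70.00        65.5000       262.0000
  5        97.50        89.7292       448.6459
  6        97.50        88.2510       529.5059
  7        97.50        86.7971       607.5799
  8     2,097.50     1,836.4898    14,691.9184
  Σ                  2,369.9237    16,943.7135
Price P = Σ PV = 2,369.9237.
Macaulay duration = Σ(t·PV) / P = 16,943.7135 / 2,369.9237 = 7.14948 half-year periods.
In years: 7.14948 / 2 = 3.57474 years.

3.5747 years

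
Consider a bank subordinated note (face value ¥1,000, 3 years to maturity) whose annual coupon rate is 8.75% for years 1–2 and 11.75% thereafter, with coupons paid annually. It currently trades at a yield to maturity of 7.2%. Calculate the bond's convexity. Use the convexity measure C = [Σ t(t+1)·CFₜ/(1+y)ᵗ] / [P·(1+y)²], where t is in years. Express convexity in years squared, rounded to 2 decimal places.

9.40

With y = 0.072:
  t   CF        PV=CF/(1+0.072)^t    t·PV        t(t+1)·PV
  1        87.50        81.6231        81.6231         163.2463
  2        87.50        76.1410       152.2820         456.8459
  3     1,117.50       907.1167     2,721.3502      10,885.4007
  Σ                  1,064.8808     2,955.2553      11,505.4929
P = 1,064.8808.
Convexity = Σ t(t+1)·PV / [P·(1+y)²] = 11,505.4929 / (1,064.8808 × 1.149184) = 9.40188.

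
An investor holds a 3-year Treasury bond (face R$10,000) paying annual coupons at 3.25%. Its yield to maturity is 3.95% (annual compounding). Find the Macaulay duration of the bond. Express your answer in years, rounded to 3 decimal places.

2.906 years

Periodic yield y = 0.0395. Discount each cash flow and weight by its year:
  t   CF        PV=CF/(1+0.0395)^t    t·PV
  1       325.00       312.6503       312.6503
  2       325.00       300.7699       601.5398
  3    10,325.00     9,192.1389    27,576.4168
  Σ                  9,805.5591    28,490.6069
Price P = Σ PV = 9,805.5591.
Macaulay duration = Σ(t·PV) / P = 28,490.6069 / 9,805.5591 = 2.90556 years.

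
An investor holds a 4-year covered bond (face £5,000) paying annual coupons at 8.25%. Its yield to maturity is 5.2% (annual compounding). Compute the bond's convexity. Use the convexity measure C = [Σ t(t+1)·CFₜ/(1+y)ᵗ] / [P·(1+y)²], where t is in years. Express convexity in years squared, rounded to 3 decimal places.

With y = 0.052:
  t   CF        PV=CF/(1+0.052)^t    t·PV        t(t+1)·PV
  1       412.50       392.1103       392.1103         784.2205
  2       412.50       372.7284       745.4568       2,236.3703
  3       412.50       354.3046     1,062.9137       4,251.6546
  4     5,412.50     4,419.1114    17,676.4456      88,382.2281
  Σ                  5,538.2546    19,876.9263      95,654.4736
P = 5,538.2546.
Convexity = Σ t(t+1)·PV / [P·(1+y)²] = 95,654.4736 / (5,538.2546 × 1.106704) = 15.60633.

15.606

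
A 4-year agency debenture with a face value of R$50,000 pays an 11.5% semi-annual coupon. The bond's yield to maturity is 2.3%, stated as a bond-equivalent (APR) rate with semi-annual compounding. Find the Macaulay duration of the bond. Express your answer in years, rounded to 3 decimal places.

Periodic yield y = 0.0115. Discount each cash flow and weight by its period:
  t   CF        PV=CF/(1+0.0115)^t    t·PV
  1     2,875.00     2,842.3134     2,842.3134
  2     2,875.00     2,809.9984     5,619.9968
  3     2,875.00     2,778.0508     8,334.1525
  4     2,875.00     2,746.4665    10,985.8659
  5     2,875.00     2,715.2412    13,576.2060
  6     2,875.00     2,684.3709    16,106.2256
  7     2,875.00     2,653.8516    18,576.9614
  8    52,875.00    48,252.8849   386,023.0791
  Σ                 67,483.1777   462,064.8006
Price P = Σ PV = 67,483.1777.
Macaulay duration = Σ(t·PV) / P = 462,064.8006 / 67,483.1777 = 6.84711 half-year periods.
In years: 6.84711 / 2 = 3.42356 years.

3.424 years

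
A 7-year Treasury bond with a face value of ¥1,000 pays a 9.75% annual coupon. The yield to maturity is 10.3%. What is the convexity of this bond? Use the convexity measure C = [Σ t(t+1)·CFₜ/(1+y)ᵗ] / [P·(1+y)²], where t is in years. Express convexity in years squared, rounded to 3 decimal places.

With y = 0.103:
  t   CF        PV=CF/(1+0.103)^t    t·PV        t(t+1)·PV
  1        97.50        88.3953        88.3953         176.7906
  2        97.50        80.1408       160.2816         480.8447
  3        97.50        72.6571       217.9713         871.8852
  4        97.50        65.8723       263.4890       1,317.4452
  5        97.50        59.7210       298.6050       1,791.6299
  6        97.50        54.1442       324.8649       2,274.0543
  7     1,097.50       552.5555     3,867.8888      30,943.1105
  Σ                    973.4861     5,221.4959      37,855.7605
P = 973.4861.
Convexity = Σ t(t+1)·PV / [P·(1+y)²] = 37,855.7605 / (973.4861 × 1.216609) = 31.96327.

31.963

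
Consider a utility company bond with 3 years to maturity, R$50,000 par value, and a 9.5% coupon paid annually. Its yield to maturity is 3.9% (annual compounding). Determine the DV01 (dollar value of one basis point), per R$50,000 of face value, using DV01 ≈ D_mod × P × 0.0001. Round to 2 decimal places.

R$15.38

Periodic yield y = 0.039.
  t   CF        PV=CF/(1+0.039)^t    t·PV
  1     4,750.00     4,571.7036     4,571.7036
  2     4,750.00     4,400.0997     8,800.1993
  3    54,750.00    48,813.2227   146,439.6680
  Σ                 57,785.0259   159,811.5709
P = 57,785.0259; D_Mac = 2.76562 yrs; D_mod = 2.66181 yrs.
DV01 ≈ 2.66181 × 57,785.0259 × 0.0001 = 15.381287.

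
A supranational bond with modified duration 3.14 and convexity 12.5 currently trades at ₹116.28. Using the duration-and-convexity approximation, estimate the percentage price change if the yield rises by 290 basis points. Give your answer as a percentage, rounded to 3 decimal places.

Duration effect: -D_mod·Δy = -3.14 × (+0.029) = -0.091060
Convexity effect: ½·C·(Δy)² = 0.5 × 12.5 × (0.029)² = +0.00525625
ΔP/P ≈ -0.091060 + 0.00525625 = -0.08580375
= -8.580375%.

-8.580%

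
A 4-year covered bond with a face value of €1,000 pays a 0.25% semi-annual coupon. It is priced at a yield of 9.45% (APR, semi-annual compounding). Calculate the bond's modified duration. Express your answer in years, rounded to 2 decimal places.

3.80 years

Periodic yield y = 0.04725. First find Macaulay duration:
  t   CF        PV=CF/(1+0.04725)^t    t·PV
  1         1.25         1.1936         1.1936
  2         1.25         1.1397         2.2795
  3         1.25         1.0883         3.2650
  4         1.25         1.0392         4.1569
  5         1.25         0.9923         4.9617
  6         1.25         0.9476         5.6854
  7         1.25         0.9048         6.3337
  8     1,001.25       692.0534     5,536.4268
  Σ                    699.3590     5,564.3025
P = 699.3590; Macaulay duration = 5,564.3025 / 699.3590 = 7.95629 half-year periods = 3.97814 years.
Modified duration = D_Mac / (1 + y) = 3.97814 / 1.04725 = 3.79866 years.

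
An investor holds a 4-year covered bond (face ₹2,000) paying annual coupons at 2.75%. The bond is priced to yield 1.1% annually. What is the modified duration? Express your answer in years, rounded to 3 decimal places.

Periodic yield y = 0.011. First find Macaulay duration:
  t   CF        PV=CF/(1+0.011)^t    t·PV
  1        55.00        54.4016        54.4016
  2        55.00        53.8097       107.6194
  3        55.00        53.2242       159.6726
  4     2,055.00     1,967.0129     7,868.0515
  Σ                  2,128.4483     8,189.7451
P = 2,128.4483; Macaulay duration = 8,189.7451 / 2,128.4483 = 3.84775 years.
Modified duration = D_Mac / (1 + y) = 3.84775 / 1.011 = 3.80589 years.

3.806 years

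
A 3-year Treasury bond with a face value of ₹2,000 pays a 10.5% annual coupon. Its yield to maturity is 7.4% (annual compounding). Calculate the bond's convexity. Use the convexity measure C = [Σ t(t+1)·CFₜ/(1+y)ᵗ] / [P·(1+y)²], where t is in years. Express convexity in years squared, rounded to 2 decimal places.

With y = 0.074:
  t   CF        PV=CF/(1+0.074)^t    t·PV        t(t+1)·PV
  1       210.00       195.5307       195.5307         391.0615
  2       210.00       182.0584       364.1168       1,092.3504
  3     2,210.00     1,783.9367     5,351.8100      21,407.2399
  Σ                  2,161.5258     5,911.4575      22,890.6518
P = 2,161.5258.
Convexity = Σ t(t+1)·PV / [P·(1+y)²] = 22,890.6518 / (2,161.5258 × 1.153476) = 9.18098.

9.18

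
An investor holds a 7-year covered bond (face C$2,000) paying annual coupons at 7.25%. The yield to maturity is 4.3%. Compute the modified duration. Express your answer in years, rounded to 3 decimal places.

5.599 years

Periodic yield y = 0.043. First find Macaulay duration:
  t   CF        PV=CF/(1+0.043)^t    t·PV
  1       145.00       139.0221       139.0221
  2       145.00       133.2906       266.5811
  3       145.00       127.7954       383.3861
  4       145.00       122.5267       490.1068
  5       145.00       117.4753       587.3764
  6       145.00       112.6321       675.7926
  7     2,145.00     1,597.4863    11,182.4040
  Σ                  2,350.2283    13,724.6690
P = 2,350.2283; Macaulay duration = 13,724.6690 / 2,350.2283 = 5.83972 years.
Modified duration = D_Mac / (1 + y) = 5.83972 / 1.043 = 5.59896 years.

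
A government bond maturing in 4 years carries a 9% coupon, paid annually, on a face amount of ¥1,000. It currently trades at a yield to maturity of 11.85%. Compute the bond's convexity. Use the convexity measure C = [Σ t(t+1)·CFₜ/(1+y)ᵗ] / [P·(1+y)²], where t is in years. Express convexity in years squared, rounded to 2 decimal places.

13.39

With y = 0.1185:
  t   CF        PV=CF/(1+0.1185)^t    t·PV        t(t+1)·PV
  1        90.00        80.4649        80.4649         160.9298
  2        90.00        71.9400       143.8800         431.6401
  3        90.00        64.3183       192.9549         771.8196
  4     1,090.00       696.4381     2,785.7525      13,928.7627
  Σ                    913.1614     3,203.0524      15,293.1522
P = 913.1614.
Convexity = Σ t(t+1)·PV / [P·(1+y)²] = 15,293.1522 / (913.1614 × 1.251042) = 13.38682.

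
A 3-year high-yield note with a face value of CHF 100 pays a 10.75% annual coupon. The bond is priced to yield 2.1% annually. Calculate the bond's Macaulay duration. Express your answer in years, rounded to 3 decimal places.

2.749 years

Periodic yield y = 0.021. Discount each cash flow and weight by its year:
  t   CF        PV=CF/(1+0.021)^t    t·PV
  1        10.75        10.5289        10.5289
  2        10.75        10.3123        20.6247
  3       110.75       104.0559       312.1676
  Σ                    124.8971       343.3211
Price P = Σ PV = 124.8971.
Macaulay duration = Σ(t·PV) / P = 343.3211 / 124.8971 = 2.74883 years.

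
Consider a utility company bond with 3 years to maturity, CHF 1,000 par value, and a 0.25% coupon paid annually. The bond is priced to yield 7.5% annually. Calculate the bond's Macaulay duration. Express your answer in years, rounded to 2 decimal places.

2.99 years

Periodic yield y = 0.075. Discount each cash flow and weight by its year:
  t   CF        PV=CF/(1+0.075)^t    t·PV
  1         2.50         2.3256         2.3256
  2         2.50         2.1633         4.3267
  3     1,002.50       806.9730     2,420.9189
  Σ                    811.4619     2,427.5712
Price P = Σ PV = 811.4619.
Macaulay duration = Σ(t·PV) / P = 2,427.5712 / 811.4619 = 2.99160 years.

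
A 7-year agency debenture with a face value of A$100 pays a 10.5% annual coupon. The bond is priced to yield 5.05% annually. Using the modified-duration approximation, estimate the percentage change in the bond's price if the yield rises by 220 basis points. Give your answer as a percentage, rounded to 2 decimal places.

-11.57%

Periodic yield y = 0.0505. Modified duration first:
  t   CF        PV=CF/(1+0.0505)^t    t·PV
  1        10.50         9.9952         9.9952
  2        10.50         9.5147        19.0295
  3        10.50         9.0573        27.1720
  4        10.50         8.6219        34.4878
  5        10.50         8.2075        41.0373
  6        10.50         7.8129        46.8775
  7       110.50        78.2690       547.8831
  Σ                    131.4787       726.4825
P = 131.4787; D_Mac = 5.52548 yrs; D_mod = 5.52548/(1+0.0505) = 5.25986 yrs.
ΔP/P ≈ -D_mod · Δy = -5.25986 × (+0.022) = -0.115717 = -11.5717%.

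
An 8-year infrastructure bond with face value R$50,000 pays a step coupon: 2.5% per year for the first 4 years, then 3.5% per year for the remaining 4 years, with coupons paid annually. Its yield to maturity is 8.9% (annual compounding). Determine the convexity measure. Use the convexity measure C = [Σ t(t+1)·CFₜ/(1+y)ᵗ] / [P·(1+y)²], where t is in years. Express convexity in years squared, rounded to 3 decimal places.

51.893

With y = 0.089:
  t   CF        PV=CF/(1+0.089)^t    t·PV        t(t+1)·PV
  1     1,250.00     1,147.8421     1,147.8421       2,295.6841
  2     1,250.00     1,054.0331     2,108.0662       6,324.1987
  3     1,250.00       967.8908     2,903.6725      11,614.6899
  4     1,250.00       888.7886     3,555.1546      17,775.7728
  5     1,750.00     1,142.6117     5,713.0583      34,278.3497
  6     1,750.00     1,049.2302     6,295.3810      44,067.6672
  7     1,750.00       963.4804     6,744.3629      53,954.9032
  8    51,750.00    26,162.9864   209,303.8915   1,883,735.0235
  Σ                 33,376.8633   237,771.4290   2,054,046.2890
P = 33,376.8633.
Convexity = Σ t(t+1)·PV / [P·(1+y)²] = 2,054,046.2890 / (33,376.8633 × 1.185921) = 51.89302.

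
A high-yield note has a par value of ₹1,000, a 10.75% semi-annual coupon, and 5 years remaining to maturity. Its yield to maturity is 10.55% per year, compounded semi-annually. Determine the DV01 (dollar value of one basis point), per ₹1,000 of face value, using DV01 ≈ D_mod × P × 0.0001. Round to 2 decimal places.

₹0.38

Periodic yield y = 0.05275.
  t   CF        PV=CF/(1+0.05275)^t    t·PV
  1        53.75        51.0568        51.0568
  2        53.75        48.4985        96.9969
  3        53.75        46.0684       138.2051
  4        53.75        43.7600       175.0401
  5        53.75        41.5673       207.8367
  6        53.75        39.4845       236.9072
  7        53.75        37.5061       262.5426
  8        53.75        35.6268       285.0142
  9        53.75        33.8416       304.5746
  10    1,053.75       630.2097     6,302.0970
  Σ                  1,007.6196     8,060.2711
P = 1,007.6196; D_Mac = 7.99932 half-year periods = 3.99966 yrs; D_mod = 3.79925 yrs.
DV01 ≈ 3.79925 × 1,007.6196 × 0.0001 = 0.382820.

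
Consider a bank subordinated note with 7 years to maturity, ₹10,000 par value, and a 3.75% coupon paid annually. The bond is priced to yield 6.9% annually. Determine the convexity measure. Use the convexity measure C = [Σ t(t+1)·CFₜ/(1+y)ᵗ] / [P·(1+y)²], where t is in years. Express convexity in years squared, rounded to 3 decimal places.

With y = 0.069:
  t   CF        PV=CF/(1+0.069)^t    t·PV        t(t+1)·PV
  1       375.00       350.7951       350.7951         701.5903
  2       375.00       328.1526       656.3052       1,968.9156
  3       375.00       306.9716       920.9147       3,683.6588
  4       375.00       287.1577     1,148.6307       5,743.1537
  5       375.00       268.6227     1,343.1136       8,058.6816
  6       375.00       251.2841     1,507.7047      10,553.9329
  7    10,375.00     6,503.4554    45,524.1881     364,193.5046
  Σ                  8,296.4393    51,451.6522     394,903.4376
P = 8,296.4393.
Convexity = Σ t(t+1)·PV / [P·(1+y)²] = 394,903.4376 / (8,296.4393 × 1.142761) = 41.65276.

41.653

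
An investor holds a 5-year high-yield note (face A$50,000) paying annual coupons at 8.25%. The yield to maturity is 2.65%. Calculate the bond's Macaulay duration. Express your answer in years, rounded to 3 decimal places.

4.378 years

Periodic yield y = 0.0265. Discount each cash flow and weight by its year:
  t   CF        PV=CF/(1+0.0265)^t    t·PV
  1     4,125.00     4,018.5095     4,018.5095
  2     4,125.00     3,914.7681     7,829.5363
  3     4,125.00     3,813.7050    11,441.1149
  4     4,125.00     3,715.2508    14,861.0033
  5    54,125.00    47,490.1062   237,450.5310
  Σ                 62,952.3396   275,600.6950
Price P = Σ PV = 62,952.3396.
Macaulay duration = Σ(t·PV) / P = 275,600.6950 / 62,952.3396 = 4.37793 years.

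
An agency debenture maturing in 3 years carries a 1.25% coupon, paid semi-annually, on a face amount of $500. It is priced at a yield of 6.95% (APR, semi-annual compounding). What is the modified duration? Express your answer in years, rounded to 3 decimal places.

2.850 years

Periodic yield y = 0.03475. First find Macaulay duration:
  t   CF        PV=CF/(1+0.03475)^t    t·PV
  1        3.125         3.0201         3.0201
  2        3.125         2.9186         5.8373
  3        3.125         2.8206         8.4618
  4        3.125         2.7259        10.9036
  5        3.125         2.6343        13.1717
  6      503.125       409.8862     2,459.3171
  Σ                    424.0057     2,500.7116
P = 424.0057; Macaulay duration = 2,500.7116 / 424.0057 = 5.89783 half-year periods = 2.94891 years.
Modified duration = D_Mac / (1 + y) = 2.94891 / 1.03475 = 2.84988 years.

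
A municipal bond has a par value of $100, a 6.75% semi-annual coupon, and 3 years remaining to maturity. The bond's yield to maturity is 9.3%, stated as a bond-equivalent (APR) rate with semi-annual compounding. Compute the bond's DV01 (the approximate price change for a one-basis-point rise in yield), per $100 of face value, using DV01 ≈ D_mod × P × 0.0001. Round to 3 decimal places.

Periodic yield y = 0.0465.
  t   CF        PV=CF/(1+0.0465)^t    t·PV
  1        3.375         3.2250         3.2250
  2        3.375         3.0817         6.1635
  3        3.375         2.9448         8.8344
  4        3.375         2.8140        11.2558
  5        3.375         2.6889        13.4446
  6      103.375        78.7010       472.2059
  Σ                     93.4554       515.1292
P = 93.4554; D_Mac = 5.51203 half-year periods = 2.75602 yrs; D_mod = 2.63356 yrs.
DV01 ≈ 2.63356 × 93.4554 × 0.0001 = 0.024612.

$0.025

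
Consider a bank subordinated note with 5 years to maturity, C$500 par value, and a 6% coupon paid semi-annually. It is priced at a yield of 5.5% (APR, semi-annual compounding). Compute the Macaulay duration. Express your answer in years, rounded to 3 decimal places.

4.401 years

Periodic yield y = 0.0275. Discount each cash flow and weight by its period:
  t   CF        PV=CF/(1+0.0275)^t    t·PV
  1        15.00        14.5985        14.5985
  2        15.00        14.2078        28.4156
  3        15.00        13.8276        41.4827
  4        15.00        13.4575        53.8299
  5        15.00        13.0973        65.4865
  6        15.00        12.7468        76.4806
  7        15.00        12.4056        86.8393
  8        15.00        12.0736        96.5888
  9        15.00        11.7505       105.7541
  10      515.00       392.6349     3,926.3492
  Σ                    510.8001     4,495.8255
Price P = Σ PV = 510.8001.
Macaulay duration = Σ(t·PV) / P = 4,495.8255 / 510.8001 = 8.80154 half-year periods.
In years: 8.80154 / 2 = 4.40077 years.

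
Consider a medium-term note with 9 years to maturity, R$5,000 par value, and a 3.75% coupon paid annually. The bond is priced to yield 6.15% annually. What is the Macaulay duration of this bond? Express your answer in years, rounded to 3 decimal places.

Periodic yield y = 0.0615. Discount each cash flow and weight by its year:
  t   CF        PV=CF/(1+0.0615)^t    t·PV
  1       187.50       176.6368       176.6368
  2       187.50       166.4030       332.8061
  3       187.50       156.7622       470.2865
  4       187.50       147.6799       590.7194
  5       187.50       139.1238       695.6188
  6       187.50       131.0634       786.3801
  7       187.50       123.4700       864.2897
  8       187.50       116.3165       930.5319
  9     5,187.50     3,031.6435    27,284.7911
  Σ                  4,189.0989    32,132.0604
Price P = Σ PV = 4,189.0989.
Macaulay duration = Σ(t·PV) / P = 32,132.0604 / 4,189.0989 = 7.67040 years.

7.670 years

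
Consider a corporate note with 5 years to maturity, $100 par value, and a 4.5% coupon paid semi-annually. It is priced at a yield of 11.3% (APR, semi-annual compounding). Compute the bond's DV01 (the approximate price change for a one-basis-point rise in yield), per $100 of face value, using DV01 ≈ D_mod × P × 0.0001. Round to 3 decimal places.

$0.031

Periodic yield y = 0.0565.
  t   CF        PV=CF/(1+0.0565)^t    t·PV
  1         2.25         2.1297         2.1297
  2         2.25         2.0158         4.0316
  3         2.25         1.9080         5.7239
  4         2.25         1.8059         7.2238
  5         2.25         1.7094         8.5468
  6         2.25         1.6180         9.7077
  7         2.25         1.5314        10.7200
  8         2.25         1.4495        11.5962
  9         2.25         1.3720        12.3481
  10      102.25        59.0158       590.1580
  Σ                     74.5555       662.1858
P = 74.5555; D_Mac = 8.88179 half-year periods = 4.44089 yrs; D_mod = 4.20340 yrs.
DV01 ≈ 4.20340 × 74.5555 × 0.0001 = 0.031339.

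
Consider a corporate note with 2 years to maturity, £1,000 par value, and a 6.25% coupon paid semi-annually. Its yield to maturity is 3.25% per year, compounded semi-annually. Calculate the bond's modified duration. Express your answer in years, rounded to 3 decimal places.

1.883 years

Periodic yield y = 0.01625. First find Macaulay duration:
  t   CF        PV=CF/(1+0.01625)^t    t·PV
  1        31.25        30.7503        30.7503
  2        31.25        30.2586        60.5172
  3        31.25        29.7748        89.3243
  4     1,031.25       966.8558     3,867.4234
  Σ                  1,057.6395     4,048.0152
P = 1,057.6395; Macaulay duration = 4,048.0152 / 1,057.6395 = 3.82741 half-year periods = 1.91370 years.
Modified duration = D_Mac / (1 + y) = 1.91370 / 1.01625 = 1.88310 years.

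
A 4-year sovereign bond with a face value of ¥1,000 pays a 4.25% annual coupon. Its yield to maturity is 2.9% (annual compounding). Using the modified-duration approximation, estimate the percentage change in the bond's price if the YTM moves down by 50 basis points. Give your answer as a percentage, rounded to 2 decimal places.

+1.83%

Periodic yield y = 0.029. Modified duration first:
  t   CF        PV=CF/(1+0.029)^t    t·PV
  1        42.50        41.3022        41.3022
  2        42.50        40.1382        80.2765
  3        42.50        39.0070       117.0211
  4     1,042.50       929.8536     3,719.4143
  Σ                  1,050.3011     3,958.0141
P = 1,050.3011; D_Mac = 3.76846 yrs; D_mod = 3.76846/(1+0.029) = 3.66225 yrs.
ΔP/P ≈ -D_mod · Δy = -3.66225 × (-0.005) = +0.018311 = +1.8311%.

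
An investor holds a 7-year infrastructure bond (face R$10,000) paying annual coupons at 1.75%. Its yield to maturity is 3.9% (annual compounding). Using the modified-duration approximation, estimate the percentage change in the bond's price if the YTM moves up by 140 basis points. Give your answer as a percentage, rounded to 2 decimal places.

Periodic yield y = 0.039. Modified duration first:
  t   CF        PV=CF/(1+0.039)^t    t·PV
  1       175.00       168.4312       168.4312
  2       175.00       162.1089       324.2179
  3       175.00       156.0240       468.0720
  4       175.00       150.1675       600.6699
  5       175.00       144.5308       722.6538
  6       175.00       139.1056       834.6339
  7    10,175.00     7,784.4079    54,490.8553
  Σ                  8,704.7759    57,609.5340
P = 8,704.7759; D_Mac = 6.61815 yrs; D_mod = 6.61815/(1+0.039) = 6.36973 yrs.
ΔP/P ≈ -D_mod · Δy = -6.36973 × (+0.014) = -0.089176 = -8.9176%.

-8.92%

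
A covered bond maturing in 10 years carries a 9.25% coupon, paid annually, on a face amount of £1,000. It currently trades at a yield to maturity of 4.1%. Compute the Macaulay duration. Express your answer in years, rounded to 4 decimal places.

7.4526 years

Periodic yield y = 0.041. Discount each cash flow and weight by its year:
  t   CF        PV=CF/(1+0.041)^t    t·PV
  1        92.50        88.8569        88.8569
  2        92.50        85.3572       170.7144
  3        92.50        81.9954       245.9862
  4        92.50        78.7660       315.0640
  5        92.50        75.6638       378.3189
  6        92.50        72.6838       436.1025
  7        92.50        69.8211       488.7476
  8        92.50        67.0712       536.5694
  9        92.50        64.4296       579.8660
  10    1,092.50       730.9946     7,309.9457
  Σ                  1,415.6394    10,550.1718
Price P = Σ PV = 1,415.6394.
Macaulay duration = Σ(t·PV) / P = 10,550.1718 / 1,415.6394 = 7.45258 years.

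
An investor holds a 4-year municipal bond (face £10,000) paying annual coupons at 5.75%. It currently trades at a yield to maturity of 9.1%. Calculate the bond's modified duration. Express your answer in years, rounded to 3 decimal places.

Periodic yield y = 0.091. First find Macaulay duration:
  t   CF        PV=CF/(1+0.091)^t    t·PV
  1       575.00       527.0394       527.0394
  2       575.00       483.0792       966.1584
  3       575.00       442.7857     1,328.3571
  4    10,575.00     7,464.1674    29,856.6698
  Σ                  8,917.0718    32,678.2247
P = 8,917.0718; Macaulay duration = 32,678.2247 / 8,917.0718 = 3.66468 years.
Modified duration = D_Mac / (1 + y) = 3.66468 / 1.091 = 3.35901 years.

3.359 years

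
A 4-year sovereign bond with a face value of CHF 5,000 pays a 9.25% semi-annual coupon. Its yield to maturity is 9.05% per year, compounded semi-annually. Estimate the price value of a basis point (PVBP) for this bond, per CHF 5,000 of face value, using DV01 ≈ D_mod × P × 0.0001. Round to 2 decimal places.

CHF 1.65

Periodic yield y = 0.04525.
  t   CF        PV=CF/(1+0.04525)^t    t·PV
  1       231.25       221.2389       221.2389
  2       231.25       211.6613       423.3225
  3       231.25       202.4982       607.4947
  4       231.25       193.7319       774.9274
  5       231.25       185.3450       926.7250
  6       231.25       177.3212     1,063.9273
  7       231.25       169.6448     1,187.5135
  8     5,231.25     3,671.5045    29,372.0360
  Σ                  5,032.9458    34,577.1853
P = 5,032.9458; D_Mac = 6.87017 half-year periods = 3.43508 yrs; D_mod = 3.28638 yrs.
DV01 ≈ 3.28638 × 5,032.9458 × 0.0001 = 1.654015.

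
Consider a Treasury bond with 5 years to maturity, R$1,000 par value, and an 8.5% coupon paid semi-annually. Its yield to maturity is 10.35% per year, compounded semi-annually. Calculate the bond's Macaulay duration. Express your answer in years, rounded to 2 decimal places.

Periodic yield y = 0.05175. Discount each cash flow and weight by its period:
  t   CF        PV=CF/(1+0.05175)^t    t·PV
  1        42.50        40.4088        40.4088
  2        42.50        38.4206        76.8412
  3        42.50        36.5301       109.5904
  4        42.50        34.7327       138.9309
  5        42.50        33.0237       165.1187
  6        42.50        31.3989       188.3931
  7        42.50        29.8539       208.9774
  8        42.50        28.3850       227.0799
  9        42.50        26.9883       242.8951
  10    1,042.50       629.4350     6,294.3495
  Σ                    929.1771     7,692.5851
Price P = Σ PV = 929.1771.
Macaulay duration = Σ(t·PV) / P = 7,692.5851 / 929.1771 = 8.27892 half-year periods.
In years: 8.27892 / 2 = 4.13946 years.

4.14 years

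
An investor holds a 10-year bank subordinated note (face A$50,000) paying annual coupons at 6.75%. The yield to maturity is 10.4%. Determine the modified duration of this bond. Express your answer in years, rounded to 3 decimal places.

6.546 years

Periodic yield y = 0.104. First find Macaulay duration:
  t   CF        PV=CF/(1+0.104)^t    t·PV
  1     3,375.00     3,057.0652     3,057.0652
  2     3,375.00     2,769.0808     5,538.1616
  3     3,375.00     2,508.2254     7,524.6761
  4     3,375.00     2,271.9433     9,087.7731
  5     3,375.00     2,057.9196    10,289.5982
  6     3,375.00     1,864.0576    11,184.3458
  7     3,375.00     1,688.4580    11,819.2060
  8     3,375.00     1,529.4004    12,235.2029
  9     3,375.00     1,385.3264    12,467.9378
  10   53,375.00    19,844.8195   198,448.1955
  Σ                 38,976.2963   281,652.1622
P = 38,976.2963; Macaulay duration = 281,652.1622 / 38,976.2963 = 7.22624 years.
Modified duration = D_Mac / (1 + y) = 7.22624 / 1.104 = 6.54551 years.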